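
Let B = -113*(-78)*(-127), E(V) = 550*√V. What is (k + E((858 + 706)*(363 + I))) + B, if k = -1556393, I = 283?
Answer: -2675771 + 18700*√874 ≈ -2.1229e+6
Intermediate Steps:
B = -1119378 (B = 8814*(-127) = -1119378)
(k + E((858 + 706)*(363 + I))) + B = (-1556393 + 550*√((858 + 706)*(363 + 283))) - 1119378 = (-1556393 + 550*√(1564*646)) - 1119378 = (-1556393 + 550*√1010344) - 1119378 = (-1556393 + 550*(34*√874)) - 1119378 = (-1556393 + 18700*√874) - 1119378 = -2675771 + 18700*√874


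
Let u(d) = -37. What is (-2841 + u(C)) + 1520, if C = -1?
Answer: -1358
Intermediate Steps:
(-2841 + u(C)) + 1520 = (-2841 - 37) + 1520 = -2878 + 1520 = -1358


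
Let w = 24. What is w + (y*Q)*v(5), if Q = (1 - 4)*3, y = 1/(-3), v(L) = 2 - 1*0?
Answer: 30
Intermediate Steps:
v(L) = 2 (v(L) = 2 + 0 = 2)
y = -1/3 ≈ -0.33333
Q = -9 (Q = -3*3 = -9)
w + (y*Q)*v(5) = 24 - 1/3*(-9)*2 = 24 + 3*2 = 24 + 6 = 30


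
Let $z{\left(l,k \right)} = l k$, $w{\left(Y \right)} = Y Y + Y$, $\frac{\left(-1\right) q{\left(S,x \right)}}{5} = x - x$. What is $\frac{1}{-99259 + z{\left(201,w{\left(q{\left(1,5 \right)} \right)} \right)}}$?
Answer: $- \frac{1}{99259} \approx -1.0075 \cdot 10^{-5}$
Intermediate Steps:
$q{\left(S,x \right)} = 0$ ($q{\left(S,x \right)} = - 5 \left(x - x\right) = \left(-5\right) 0 = 0$)
$w{\left(Y \right)} = Y + Y^{2}$ ($w{\left(Y \right)} = Y^{2} + Y = Y + Y^{2}$)
$z{\left(l,k \right)} = k l$
$\frac{1}{-99259 + z{\left(201,w{\left(q{\left(1,5 \right)} \right)} \right)}} = \frac{1}{-99259 + 0 \left(1 + 0\right) 201} = \frac{1}{-99259 + 0 \cdot 1 \cdot 201} = \frac{1}{-99259 + 0 \cdot 201} = \frac{1}{-99259 + 0} = \frac{1}{-99259} = - \frac{1}{99259}$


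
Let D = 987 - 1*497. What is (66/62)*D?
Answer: 16170/31 ≈ 521.61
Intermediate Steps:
D = 490 (D = 987 - 497 = 490)
(66/62)*D = (66/62)*490 = (66*(1/62))*490 = (33/31)*490 = 16170/31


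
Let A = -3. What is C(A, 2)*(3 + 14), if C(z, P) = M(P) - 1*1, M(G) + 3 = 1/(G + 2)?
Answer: -255/4 ≈ -63.750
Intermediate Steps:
M(G) = -3 + 1/(2 + G) (M(G) = -3 + 1/(G + 2) = -3 + 1/(2 + G))
C(z, P) = -1 + (-5 - 3*P)/(2 + P) (C(z, P) = (-5 - 3*P)/(2 + P) - 1*1 = (-5 - 3*P)/(2 + P) - 1 = -1 + (-5 - 3*P)/(2 + P))
C(A, 2)*(3 + 14) = ((-7 - 4*2)/(2 + 2))*(3 + 14) = ((-7 - 8)/4)*17 = ((¼)*(-15))*17 = -15/4*17 = -255/4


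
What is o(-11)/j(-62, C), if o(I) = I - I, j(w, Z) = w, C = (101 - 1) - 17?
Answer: 0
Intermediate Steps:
C = 83 (C = 100 - 17 = 83)
o(I) = 0
o(-11)/j(-62, C) = 0/(-62) = 0*(-1/62) = 0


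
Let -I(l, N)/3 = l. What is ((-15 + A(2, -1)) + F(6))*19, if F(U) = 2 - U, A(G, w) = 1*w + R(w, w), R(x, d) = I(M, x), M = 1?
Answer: -437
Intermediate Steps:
I(l, N) = -3*l
R(x, d) = -3 (R(x, d) = -3*1 = -3)
A(G, w) = -3 + w (A(G, w) = 1*w - 3 = w - 3 = -3 + w)
((-15 + A(2, -1)) + F(6))*19 = ((-15 + (-3 - 1)) + (2 - 1*6))*19 = ((-15 - 4) + (2 - 6))*19 = (-19 - 4)*19 = -23*19 = -437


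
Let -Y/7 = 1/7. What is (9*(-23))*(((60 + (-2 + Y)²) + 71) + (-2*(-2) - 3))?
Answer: -29187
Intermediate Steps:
Y = -1 (Y = -7/7 = -7*⅐ = -1)
(9*(-23))*(((60 + (-2 + Y)²) + 71) + (-2*(-2) - 3)) = (9*(-23))*(((60 + (-2 - 1)²) + 71) + (-2*(-2) - 3)) = -207*(((60 + (-3)²) + 71) + (4 - 3)) = -207*(((60 + 9) + 71) + 1) = -207*((69 + 71) + 1) = -207*(140 + 1) = -207*141 = -29187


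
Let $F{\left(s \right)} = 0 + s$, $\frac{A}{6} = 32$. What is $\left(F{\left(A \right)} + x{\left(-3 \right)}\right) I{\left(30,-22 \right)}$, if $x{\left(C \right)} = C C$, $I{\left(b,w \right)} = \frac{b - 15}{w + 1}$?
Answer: $- \frac{1005}{7} \approx -143.57$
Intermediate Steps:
$I{\left(b,w \right)} = \frac{-15 + b}{1 + w}$
$x{\left(C \right)} = C^{2}$
$A = 192$ ($A = 6 \cdot 32 = 192$)
$F{\left(s \right)} = s$
$\left(F{\left(A \right)} + x{\left(-3 \right)}\right) I{\left(30,-22 \right)} = \left(192 + \left(-3\right)^{2}\right) \frac{-15 + 30}{1 - 22} = \left(192 + 9\right) \frac{1}{-21} \cdot 15 = 201 \left(\left(- \frac{1}{21}\right) 15\right) = 201 \left(- \frac{5}{7}\right) = - \frac{1005}{7}$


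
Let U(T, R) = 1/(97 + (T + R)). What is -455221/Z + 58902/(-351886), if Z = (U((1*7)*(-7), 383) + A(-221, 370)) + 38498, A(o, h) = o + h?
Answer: -35010621886651/2930657567094 ≈ -11.946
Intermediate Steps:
A(o, h) = h + o
U(T, R) = 1/(97 + R + T) (U(T, R) = 1/(97 + (R + T)) = 1/(97 + R + T))
Z = 16656858/431 (Z = (1/(97 + 383 + (1*7)*(-7)) + (370 - 221)) + 38498 = (1/(97 + 383 + 7*(-7)) + 149) + 38498 = (1/(97 + 383 - 49) + 149) + 38498 = (1/431 + 149) + 38498 = 64220/431 + 38498 = 16656858/431 ≈ 38647.)
-455221/Z + 58902/(-351886) = -455221/16656858/431 + 58902/(-351886) = -455221*431/16656858 + 58902*(-1/351886) = -196200251/16656858 - 29451/175943 = -35010621886651/2930657567094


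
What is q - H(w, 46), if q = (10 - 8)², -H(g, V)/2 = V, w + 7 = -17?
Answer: 96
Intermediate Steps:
w = -24 (w = -7 - 17 = -24)
H(g, V) = -2*V
q = 4 (q = 2² = 4)
q - H(w, 46) = 4 - (-2)*46 = 4 - 1*(-92) = 4 + 92 = 96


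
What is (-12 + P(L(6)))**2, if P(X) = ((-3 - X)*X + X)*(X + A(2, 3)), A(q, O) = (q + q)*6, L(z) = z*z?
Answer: 6739096464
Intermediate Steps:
L(z) = z**2
A(q, O) = 12*q (A(q, O) = (2*q)*6 = 12*q)
P(X) = (24 + X)*(X + X*(-3 - X)) (P(X) = ((-3 - X)*X + X)*(X + 12*2) = (X*(-3 - X) + X)*(X + 24) = (X + X*(-3 - X))*(24 + X) = (24 + X)*(X + X*(-3 - X)))
(-12 + P(L(6)))**2 = (-12 - 1*6**2*(48 + (6**2)**2 + 26*6**2))**2 = (-12 - 1*36*(48 + 36**2 + 26*36))**2 = (-12 - 1*36*(48 + 1296 + 936))**2 = (-12 - 1*36*2280)**2 = (-12 - 82080)**2 = (-82092)**2 = 6739096464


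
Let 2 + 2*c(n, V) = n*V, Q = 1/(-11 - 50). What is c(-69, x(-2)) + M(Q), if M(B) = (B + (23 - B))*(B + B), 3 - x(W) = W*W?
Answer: 3995/122 ≈ 32.746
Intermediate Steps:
Q = -1/61 (Q = 1/(-61) = -1/61 ≈ -0.016393)
x(W) = 3 - W² (x(W) = 3 - W*W = 3 - W²)
M(B) = 46*B (M(B) = 23*(2*B) = 46*B)
c(n, V) = -1 + V*n/2 (c(n, V) = -1 + (n*V)/2 = -1 + (V*n)/2 = -1 + V*n/2)
c(-69, x(-2)) + M(Q) = (-1 + (½)*(3 - 1*(-2)²)*(-69)) + 46*(-1/61) = (-1 + (½)*(3 - 1*4)*(-69)) - 46/61 = (-1 + (½)*(3 - 4)*(-69)) - 46/61 = (-1 + (½)*(-1)*(-69)) - 46/61 = (-1 + 69/2) - 46/61 = 67/2 - 46/61 = 3995/122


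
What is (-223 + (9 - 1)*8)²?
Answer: 25281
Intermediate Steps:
(-223 + (9 - 1)*8)² = (-223 + 8*8)² = (-223 + 64)² = (-159)² = 25281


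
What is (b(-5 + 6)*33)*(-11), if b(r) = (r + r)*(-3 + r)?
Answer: 1452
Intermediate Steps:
b(r) = 2*r*(-3 + r) (b(r) = (2*r)*(-3 + r) = 2*r*(-3 + r))
(b(-5 + 6)*33)*(-11) = ((2*(-5 + 6)*(-3 + (-5 + 6)))*33)*(-11) = ((2*1*(-3 + 1))*33)*(-11) = ((2*1*(-2))*33)*(-11) = -4*33*(-11) = -132*(-11) = 1452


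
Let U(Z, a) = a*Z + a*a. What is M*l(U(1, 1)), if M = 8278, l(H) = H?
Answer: 16556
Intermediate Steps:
U(Z, a) = a**2 + Z*a (U(Z, a) = Z*a + a**2 = a**2 + Z*a)
M*l(U(1, 1)) = 8278*(1*(1 + 1)) = 8278*(1*2) = 8278*2 = 16556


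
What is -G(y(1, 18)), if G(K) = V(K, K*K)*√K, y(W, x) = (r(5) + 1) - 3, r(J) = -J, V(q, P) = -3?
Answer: 3*I*√7 ≈ 7.9373*I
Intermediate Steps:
y(W, x) = -7 (y(W, x) = (-1*5 + 1) - 3 = (-5 + 1) - 3 = -4 - 3 = -7)
G(K) = -3*√K
-G(y(1, 18)) = -(-3)*√(-7) = -(-3)*I*√7 = 3*I*√7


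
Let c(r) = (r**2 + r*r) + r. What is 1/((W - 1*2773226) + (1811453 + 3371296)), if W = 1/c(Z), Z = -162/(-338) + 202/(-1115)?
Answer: 16897423653/40714766440396744 ≈ 4.1502e-7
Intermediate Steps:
Z = 56177/188435 (Z = -162*(-1/338) + 202*(-1/1115) = 81/169 - 202/1115 = 56177/188435 ≈ 0.29812)
c(r) = r + 2*r**2 (c(r) = (r**2 + r**2) + r = 2*r**2 + r = r + 2*r**2)
W = 35507749225/16897423653 (W = 1/(56177*(1 + 2*(56177/188435))/188435) = 1/(56177*(1 + 112354/188435)/188435) = 1/((56177/188435)*(300789/188435)) = 1/(16897423653/35507749225) = 35507749225/16897423653 ≈ 2.1014)
1/((W - 1*2773226) + (1811453 + 3371296)) = 1/((35507749225/16897423653 - 1*2773226) + (1811453 + 3371296)) = 1/((35507749225/16897423653 - 2773226) + 5182749) = 1/(-46860339099765353/16897423653 + 5182749) = 1/(40714766440396744/16897423653) = 16897423653/40714766440396744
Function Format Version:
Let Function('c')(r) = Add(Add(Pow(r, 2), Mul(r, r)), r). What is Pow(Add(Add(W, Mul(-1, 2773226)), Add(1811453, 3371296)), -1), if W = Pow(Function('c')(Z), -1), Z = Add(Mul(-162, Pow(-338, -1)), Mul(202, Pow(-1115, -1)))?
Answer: Rational(16897423653, 40714766440396744) ≈ 4.1502e-7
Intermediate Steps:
Z = Rational(56177, 188435) (Z = Add(Mul(-162, Rational(-1, 338)), Mul(202, Rational(-1, 1115))) = Add(Rational(81, 169), Rational(-202, 1115)) = Rational(56177, 188435) ≈ 0.29812)
Function('c')(r) = Add(r, Mul(2, Pow(r, 2))) (Function('c')(r) = Add(Add(Pow(r, 2), Pow(r, 2)), r) = Add(Mul(2, Pow(r, 2)), r) = Add(r, Mul(2, Pow(r, 2))))
W = Rational(35507749225, 16897423653) (W = Pow(Mul(Rational(56177, 188435), Add(1, Mul(2, Rational(56177, 188435)))), -1) = Pow(Mul(Rational(56177, 188435), Add(1, Rational(112354, 188435))), -1) = Pow(Mul(Rational(56177, 188435), Rational(300789, 188435)), -1) = Pow(Rational(16897423653, 35507749225), -1) = Rational(35507749225, 16897423653) ≈ 2.1014)
Pow(Add(Add(W, Mul(-1, 2773226)), Add(1811453, 3371296)), -1) = Pow(Add(Add(Rational(35507749225, 16897423653), Mul(-1, 2773226)), Add(1811453, 3371296)), -1) = Pow(Add(Add(Rational(35507749225, 16897423653), -2773226), 5182749), -1) = Pow(Add(Rational(-46860339099765353, 16897423653), 5182749), -1) = Pow(Rational(40714766440396744, 16897423653), -1) = Rational(16897423653, 40714766440396744)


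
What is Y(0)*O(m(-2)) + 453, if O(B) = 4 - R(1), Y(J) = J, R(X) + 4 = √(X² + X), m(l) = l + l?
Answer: 453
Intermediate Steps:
m(l) = 2*l
R(X) = -4 + √(X + X²) (R(X) = -4 + √(X² + X) = -4 + √(X + X²))
O(B) = 8 - √2 (O(B) = 4 - (-4 + √(1*(1 + 1))) = 4 - (-4 + √(1*2)) = 4 - (-4 + √2) = 4 + (4 - √2) = 8 - √2)
Y(0)*O(m(-2)) + 453 = 0*(8 - √2) + 453 = 0 + 453 = 453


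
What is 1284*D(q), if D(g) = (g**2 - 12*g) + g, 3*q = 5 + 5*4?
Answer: -85600/3 ≈ -28533.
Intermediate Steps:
q = 25/3 (q = (5 + 5*4)/3 = (5 + 20)/3 = (1/3)*25 = 25/3 ≈ 8.3333)
D(g) = g**2 - 11*g
1284*D(q) = 1284*(25*(-11 + 25/3)/3) = 1284*((25/3)*(-8/3)) = 1284*(-200/9) = -85600/3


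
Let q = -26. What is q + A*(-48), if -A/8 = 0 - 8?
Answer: -3098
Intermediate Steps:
A = 64 (A = -8*(0 - 8) = -8*(-8) = 64)
q + A*(-48) = -26 + 64*(-48) = -26 - 3072 = -3098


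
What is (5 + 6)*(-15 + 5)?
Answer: -110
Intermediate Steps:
(5 + 6)*(-15 + 5) = 11*(-10) = -110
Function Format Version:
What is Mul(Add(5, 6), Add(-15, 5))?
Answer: -110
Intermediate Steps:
Mul(Add(5, 6), Add(-15, 5)) = Mul(11, -10) = -110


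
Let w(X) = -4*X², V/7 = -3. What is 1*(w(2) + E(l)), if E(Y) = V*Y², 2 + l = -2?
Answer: -352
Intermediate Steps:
V = -21 (V = 7*(-3) = -21)
l = -4 (l = -2 - 2 = -4)
E(Y) = -21*Y²
1*(w(2) + E(l)) = 1*(-4*2² - 21*(-4)²) = 1*(-4*4 - 21*16) = 1*(-16 - 336) = 1*(-352) = -352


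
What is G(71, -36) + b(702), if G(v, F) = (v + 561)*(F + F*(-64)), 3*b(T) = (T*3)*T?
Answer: 1926180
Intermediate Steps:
b(T) = T**2 (b(T) = ((T*3)*T)/3 = ((3*T)*T)/3 = (3*T**2)/3 = T**2)
G(v, F) = -63*F*(561 + v) (G(v, F) = (561 + v)*(F - 64*F) = (561 + v)*(-63*F) = -63*F*(561 + v))
G(71, -36) + b(702) = -63*(-36)*(561 + 71) + 702**2 = -63*(-36)*632 + 492804 = 1433376 + 492804 = 1926180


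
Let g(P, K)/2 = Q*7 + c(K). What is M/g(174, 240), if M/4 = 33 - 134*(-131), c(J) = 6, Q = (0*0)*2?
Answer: 17587/3 ≈ 5862.3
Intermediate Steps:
Q = 0 (Q = 0*2 = 0)
g(P, K) = 12 (g(P, K) = 2*(0*7 + 6) = 2*(0 + 6) = 2*6 = 12)
M = 70348 (M = 4*(33 - 134*(-131)) = 4*(33 + 17554) = 4*17587 = 70348)
M/g(174, 240) = 70348/12 = 70348*(1/12) = 17587/3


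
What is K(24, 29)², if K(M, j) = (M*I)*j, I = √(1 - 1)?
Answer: 0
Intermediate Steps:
I = 0 (I = √0 = 0)
K(M, j) = 0 (K(M, j) = (M*0)*j = 0*j = 0)
K(24, 29)² = 0² = 0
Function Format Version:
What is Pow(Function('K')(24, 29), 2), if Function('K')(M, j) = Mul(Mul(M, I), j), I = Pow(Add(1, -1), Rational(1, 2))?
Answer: 0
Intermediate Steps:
I = 0 (I = Pow(0, Rational(1, 2)) = 0)
Function('K')(M, j) = 0 (Function('K')(M, j) = Mul(Mul(M, 0), j) = Mul(0, j) = 0)
Pow(Function('K')(24, 29), 2) = Pow(0, 2) = 0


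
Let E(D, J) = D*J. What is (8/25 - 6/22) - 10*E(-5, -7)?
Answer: -96237/275 ≈ -349.95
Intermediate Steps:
(8/25 - 6/22) - 10*E(-5, -7) = (8/25 - 6/22) - (-50)*(-7) = (8*(1/25) - 6*1/22) - 10*35 = (8/25 - 3/11) - 350 = 13/275 - 350 = -96237/275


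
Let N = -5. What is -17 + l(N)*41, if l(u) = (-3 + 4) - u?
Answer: 229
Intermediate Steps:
l(u) = 1 - u
-17 + l(N)*41 = -17 + (1 - 1*(-5))*41 = -17 + (1 + 5)*41 = -17 + 6*41 = -17 + 246 = 229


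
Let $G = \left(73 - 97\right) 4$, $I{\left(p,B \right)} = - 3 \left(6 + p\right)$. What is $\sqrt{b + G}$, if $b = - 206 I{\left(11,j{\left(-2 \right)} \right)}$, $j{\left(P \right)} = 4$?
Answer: $\sqrt{10410} \approx 102.03$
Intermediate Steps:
$I{\left(p,B \right)} = -18 - 3 p$
$b = 10506$ ($b = - 206 \left(-18 - 33\right) = \left(-206\right) \left(-51\right) = 10506$)
$G = -96$ ($G = \left(-24\right) 4 = -96$)
$\sqrt{b + G} = \sqrt{10506 - 96} = \sqrt{10410}$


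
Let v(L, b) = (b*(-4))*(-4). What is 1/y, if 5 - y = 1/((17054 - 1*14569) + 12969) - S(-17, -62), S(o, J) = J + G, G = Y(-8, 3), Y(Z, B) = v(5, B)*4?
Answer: 15454/2086289 ≈ 0.0074074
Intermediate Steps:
v(L, b) = 16*b (v(L, b) = -4*b*(-4) = 16*b)
Y(Z, B) = 64*B (Y(Z, B) = (16*B)*4 = 64*B)
G = 192 (G = 64*3 = 192)
S(o, J) = 192 + J (S(o, J) = J + 192 = 192 + J)
y = 2086289/15454 (y = 5 - (1/((17054 - 1*14569) + 12969) - (192 - 62)) = 5 - (1/((17054 - 14569) + 12969) - 1*130) = 5 - (1/(2485 + 12969) - 130) = 5 - (1/15454 - 130) = 5 - 1*(-2009019/15454) = 5 + 2009019/15454 = 2086289/15454 ≈ 135.00)
1/y = 1/(2086289/15454) = 15454/2086289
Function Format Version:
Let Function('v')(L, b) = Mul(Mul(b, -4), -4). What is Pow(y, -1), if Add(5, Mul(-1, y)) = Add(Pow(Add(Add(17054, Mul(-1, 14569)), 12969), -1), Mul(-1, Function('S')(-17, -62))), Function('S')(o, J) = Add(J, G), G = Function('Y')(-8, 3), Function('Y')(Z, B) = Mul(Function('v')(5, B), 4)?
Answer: Rational(15454, 2086289) ≈ 0.0074074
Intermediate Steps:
Function('v')(L, b) = Mul(16, b) (Function('v')(L, b) = Mul(Mul(-4, b), -4) = Mul(16, b))
Function('Y')(Z, B) = Mul(64, B) (Function('Y')(Z, B) = Mul(Mul(16, B), 4) = Mul(64, B))
G = 192 (G = Mul(64, 3) = 192)
Function('S')(o, J) = Add(192, J) (Function('S')(o, J) = Add(J, 192) = Add(192, J))
y = Rational(2086289, 15454) (y = Add(5, Mul(-1, Add(Pow(Add(Add(17054, Mul(-1, 14569)), 12969), -1), Mul(-1, Add(192, -62))))) = Add(5, Mul(-1, Add(Pow(Add(Add(17054, -14569), 12969), -1), Mul(-1, 130)))) = Add(5, Mul(-1, Add(Pow(Add(2485, 12969), -1), -130))) = Add(5, Mul(-1, Add(Pow(15454, -1), -130))) = Add(5, Mul(-1, Add(Rational(1, 15454), -130))) = Add(5, Mul(-1, Rational(-2009019, 15454))) = Add(5, Rational(2009019, 15454)) = Rational(2086289, 15454) ≈ 135.00)
Pow(y, -1) = Pow(Rational(2086289, 15454), -1) = Rational(15454, 2086289)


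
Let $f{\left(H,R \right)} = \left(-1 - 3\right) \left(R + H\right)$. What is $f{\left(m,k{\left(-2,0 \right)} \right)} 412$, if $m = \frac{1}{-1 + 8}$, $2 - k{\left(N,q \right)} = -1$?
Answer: $- \frac{36256}{7} \approx -5179.4$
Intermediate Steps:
$k{\left(N,q \right)} = 3$ ($k{\left(N,q \right)} = 2 - -1 = 2 + 1 = 3$)
$m = \frac{1}{7} \approx 0.14286$
$f{\left(H,R \right)} = - 4 H - 4 R$ ($f{\left(H,R \right)} = - 4 \left(H + R\right) = - 4 H - 4 R$)
$f{\left(m,k{\left(-2,0 \right)} \right)} 412 = \left(\left(-4\right) \frac{1}{7} - 12\right) 412 = \left(- \frac{4}{7} - 12\right) 412 = \left(- \frac{88}{7}\right) 412 = - \frac{36256}{7}$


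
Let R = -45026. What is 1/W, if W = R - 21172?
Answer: -1/66198 ≈ -1.5106e-5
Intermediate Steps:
W = -66198 (W = -45026 - 21172 = -66198)
1/W = 1/(-66198) = -1/66198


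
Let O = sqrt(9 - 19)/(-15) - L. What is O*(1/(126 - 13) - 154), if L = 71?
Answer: 1235471/113 + 17401*I*sqrt(10)/1695 ≈ 10933.0 + 32.464*I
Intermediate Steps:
O = -71 - I*sqrt(10)/15 (O = sqrt(9 - 19)/(-15) - 1*71 = sqrt(-10)*(-1/15) - 71 = (I*sqrt(10))*(-1/15) - 71 = -I*sqrt(10)/15 - 71 = -71 - I*sqrt(10)/15 ≈ -71.0 - 0.21082*I)
O*(1/(126 - 13) - 154) = (-71 - I*sqrt(10)/15)*(1/(126 - 13) - 154) = (-71 - I*sqrt(10)/15)*(1/113 - 154) = (-71 - I*sqrt(10)/15)*(-17401/113) = 1235471/113 + 17401*I*sqrt(10)/1695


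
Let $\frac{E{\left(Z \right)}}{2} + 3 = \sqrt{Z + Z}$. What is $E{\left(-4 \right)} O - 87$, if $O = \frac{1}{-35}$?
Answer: $- \frac{3039}{35} - \frac{4 i \sqrt{2}}{35} \approx -86.829 - 0.16162 i$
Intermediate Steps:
$O = - \frac{1}{35} \approx -0.028571$
$E{\left(Z \right)} = -6 + 2 \sqrt{2} \sqrt{Z}$ ($E{\left(Z \right)} = -6 + 2 \sqrt{Z + Z} = -6 + 2 \sqrt{2 Z} = -6 + 2 \sqrt{2} \sqrt{Z}$)
$E{\left(-4 \right)} O - 87 = \left(-6 + 2 \sqrt{2} \sqrt{-4}\right) \left(- \frac{1}{35}\right) - 87 = \left(-6 + 2 \sqrt{2} \cdot 2 i\right) \left(- \frac{1}{35}\right) - 87 = \left(-6 + 4 i \sqrt{2}\right) \left(- \frac{1}{35}\right) - 87 = \left(\frac{6}{35} - \frac{4 i \sqrt{2}}{35}\right) - 87 = - \frac{3039}{35} - \frac{4 i \sqrt{2}}{35}$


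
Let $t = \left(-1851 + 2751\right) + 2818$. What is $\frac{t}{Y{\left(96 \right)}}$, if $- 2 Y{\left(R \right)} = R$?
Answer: $- \frac{1859}{24} \approx -77.458$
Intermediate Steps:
$Y{\left(R \right)} = - \frac{R}{2}$
$t = 3718$ ($t = 900 + 2818 = 3718$)
$\frac{t}{Y{\left(96 \right)}} = \frac{3718}{\left(- \frac{1}{2}\right) 96} = \frac{3718}{-48} = 3718 \left(- \frac{1}{48}\right) = - \frac{1859}{24}$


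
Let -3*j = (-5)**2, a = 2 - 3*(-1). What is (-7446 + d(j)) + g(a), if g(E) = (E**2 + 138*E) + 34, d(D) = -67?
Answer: -6764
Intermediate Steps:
a = 5 (a = 2 + 3 = 5)
j = -25/3 (j = -1/3*(-5)**2 = -1/3*25 = -25/3 ≈ -8.3333)
g(E) = 34 + E**2 + 138*E
(-7446 + d(j)) + g(a) = (-7446 - 67) + (34 + 5**2 + 138*5) = -7513 + (34 + 25 + 690) = -7513 + 749 = -6764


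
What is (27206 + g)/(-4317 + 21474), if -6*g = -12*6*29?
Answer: 27554/17157 ≈ 1.6060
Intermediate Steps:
g = 348 (g = -(-12*6)*29/6 = -(-12)*29 = -⅙*(-2088) = 348)
(27206 + g)/(-4317 + 21474) = (27206 + 348)/(-4317 + 21474) = 27554/17157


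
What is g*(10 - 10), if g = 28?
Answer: 0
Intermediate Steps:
g*(10 - 10) = 28*(10 - 10) = 28*0 = 0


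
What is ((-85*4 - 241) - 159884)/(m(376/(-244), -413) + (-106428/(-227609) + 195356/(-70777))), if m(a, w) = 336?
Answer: -73857373145707/153595825360 ≈ -480.86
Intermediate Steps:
((-85*4 - 241) - 159884)/(m(376/(-244), -413) + (-106428/(-227609) + 195356/(-70777))) = ((-85*4 - 241) - 159884)/(336 + (-106428/(-227609) + 195356/(-70777))) = ((-340 - 241) - 159884)/(336 + (-106428*(-1/227609) + 195356*(-1/70777))) = (-581 - 159884)/(336 + (106428/227609 - 27908/10111)) = -160465/(336 - 5276018464/2301354599) = -160465/767979126800/2301354599 = -160465*2301354599/767979126800 = -73857373145707/153595825360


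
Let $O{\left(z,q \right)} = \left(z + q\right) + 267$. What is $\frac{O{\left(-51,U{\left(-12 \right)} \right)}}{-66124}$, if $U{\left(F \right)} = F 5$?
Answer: $- \frac{39}{16531} \approx -0.0023592$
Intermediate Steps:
$U{\left(F \right)} = 5 F$
$O{\left(z,q \right)} = 267 + q + z$ ($O{\left(z,q \right)} = \left(q + z\right) + 267 = 267 + q + z$)
$\frac{O{\left(-51,U{\left(-12 \right)} \right)}}{-66124} = \frac{267 + 5 \left(-12\right) - 51}{-66124} = \left(267 - 60 - 51\right) \left(- \frac{1}{66124}\right) = 156 \left(- \frac{1}{66124}\right) = - \frac{39}{16531}$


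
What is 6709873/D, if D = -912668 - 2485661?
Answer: -6709873/3398329 ≈ -1.9745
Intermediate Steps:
D = -3398329
6709873/D = 6709873/(-3398329) = 6709873*(-1/3398329) = -6709873/3398329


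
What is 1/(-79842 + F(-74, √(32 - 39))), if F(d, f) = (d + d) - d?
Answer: -1/79916 ≈ -1.2513e-5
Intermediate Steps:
F(d, f) = d (F(d, f) = 2*d - d = d)
1/(-79842 + F(-74, √(32 - 39))) = 1/(-79842 - 74) = 1/(-79916) = -1/79916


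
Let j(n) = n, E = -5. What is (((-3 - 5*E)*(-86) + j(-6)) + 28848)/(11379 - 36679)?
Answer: -49/46 ≈ -1.0652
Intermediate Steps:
(((-3 - 5*E)*(-86) + j(-6)) + 28848)/(11379 - 36679) = (((-3 - 5*(-5))*(-86) - 6) + 28848)/(11379 - 36679) = (((-3 + 25)*(-86) - 6) + 28848)/(-25300) = ((22*(-86) - 6) + 28848)*(-1/25300) = ((-1892 - 6) + 28848)*(-1/25300) = (-1898 + 28848)*(-1/25300) = 26950*(-1/25300) = -49/46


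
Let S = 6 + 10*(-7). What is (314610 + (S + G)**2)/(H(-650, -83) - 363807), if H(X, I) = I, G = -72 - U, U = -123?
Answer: -314779/363890 ≈ -0.86504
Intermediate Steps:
S = -64 (S = 6 - 70 = -64)
G = 51 (G = -72 - 1*(-123) = -72 + 123 = 51)
(314610 + (S + G)**2)/(H(-650, -83) - 363807) = (314610 + (-64 + 51)**2)/(-83 - 363807) = (314610 + (-13)**2)/(-363890) = (314610 + 169)*(-1/363890) = 314779*(-1/363890) = -314779/363890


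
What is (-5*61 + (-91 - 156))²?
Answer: 304704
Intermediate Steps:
(-5*61 + (-91 - 156))² = (-305 - 247)² = (-552)² = 304704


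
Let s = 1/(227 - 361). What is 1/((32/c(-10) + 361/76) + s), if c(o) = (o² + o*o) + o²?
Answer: 20100/97469 ≈ 0.20622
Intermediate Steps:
c(o) = 3*o² (c(o) = (o² + o²) + o² = 2*o² + o² = 3*o²)
s = -1/134 (s = 1/(-134) = -1/134 ≈ -0.0074627)
1/((32/c(-10) + 361/76) + s) = 1/((32/((3*(-10)²)) + 361/76) - 1/134) = 1/((32/((3*100)) + 361*(1/76)) - 1/134) = 1/((32/300 + 19/4) - 1/134) = 1/((32*(1/300) + 19/4) - 1/134) = 1/((8/75 + 19/4) - 1/134) = 1/(1457/300 - 1/134) = 1/(97469/20100) = 20100/97469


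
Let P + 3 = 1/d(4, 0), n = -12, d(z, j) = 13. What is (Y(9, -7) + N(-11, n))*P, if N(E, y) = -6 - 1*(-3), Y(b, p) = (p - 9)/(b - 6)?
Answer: 950/39 ≈ 24.359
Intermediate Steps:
Y(b, p) = (-9 + p)/(-6 + b)
N(E, y) = -3 (N(E, y) = -6 + 3 = -3)
P = -38/13 (P = -3 + 1/13 = -38/13 ≈ -2.9231)
(Y(9, -7) + N(-11, n))*P = ((-9 - 7)/(-6 + 9) - 3)*(-38/13) = (-16/3 - 3)*(-38/13) = -25/3*(-38/13) = 950/39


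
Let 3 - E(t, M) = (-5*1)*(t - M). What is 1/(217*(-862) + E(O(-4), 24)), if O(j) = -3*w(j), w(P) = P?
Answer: -1/187111 ≈ -5.3444e-6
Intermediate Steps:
O(j) = -3*j
E(t, M) = 3 - 5*M + 5*t (E(t, M) = 3 - (-5*1)*(t - M) = 3 - (-5)*(t - M) = 3 - (-5*t + 5*M) = 3 + (-5*M + 5*t) = 3 - 5*M + 5*t)
1/(217*(-862) + E(O(-4), 24)) = 1/(217*(-862) + (3 - 5*24 + 5*(-3*(-4)))) = 1/(-187054 + (3 - 120 + 5*12)) = 1/(-187054 + (3 - 120 + 60)) = 1/(-187054 - 57) = 1/(-187111) = -1/187111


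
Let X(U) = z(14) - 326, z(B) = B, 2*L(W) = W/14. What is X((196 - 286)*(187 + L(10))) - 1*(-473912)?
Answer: 473600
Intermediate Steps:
L(W) = W/28 (L(W) = (W/14)/2 = W/28)
X(U) = -312 (X(U) = 14 - 326 = -312)
X((196 - 286)*(187 + L(10))) - 1*(-473912) = -312 - 1*(-473912) = -312 + 473912 = 473600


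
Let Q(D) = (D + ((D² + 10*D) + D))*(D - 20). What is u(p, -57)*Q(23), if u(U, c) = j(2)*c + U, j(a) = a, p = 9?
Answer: -253575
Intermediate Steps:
Q(D) = (-20 + D)*(D² + 12*D) (Q(D) = (D + (D² + 11*D))*(-20 + D) = (D² + 12*D)*(-20 + D) = (-20 + D)*(D² + 12*D))
u(U, c) = U + 2*c (u(U, c) = 2*c + U = U + 2*c)
u(p, -57)*Q(23) = (9 + 2*(-57))*(23*(-240 + 23² - 8*23)) = (9 - 114)*(23*(-240 + 529 - 184)) = -2415*105 = -105*2415 = -253575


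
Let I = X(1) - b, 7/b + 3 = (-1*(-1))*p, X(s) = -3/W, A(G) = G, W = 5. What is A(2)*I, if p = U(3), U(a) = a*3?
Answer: -53/15 ≈ -3.5333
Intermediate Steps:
U(a) = 3*a
X(s) = -3/5
p = 9 (p = 3*3 = 9)
b = 7/6 (b = 7/(-3 - 1*(-1)*9) = 7/(-3 + 1*9) = 7/(-3 + 9) = 7/6 ≈ 1.1667)
I = -53/30 (I = -3/5 - 1*7/6 = -3/5 - 7/6 = -53/30 ≈ -1.7667)
A(2)*I = 2*(-53/30) = -53/15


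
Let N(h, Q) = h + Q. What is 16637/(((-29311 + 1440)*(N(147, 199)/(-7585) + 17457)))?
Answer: -126191645/3690426953129 ≈ -3.4194e-5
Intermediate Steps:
N(h, Q) = Q + h
16637/(((-29311 + 1440)*(N(147, 199)/(-7585) + 17457))) = 16637/(((-29311 + 1440)*((199 + 147)/(-7585) + 17457))) = 16637/((-27871*(346*(-1/7585) + 17457))) = 16637/((-27871*(-346/7585 + 17457))) = 16637/((-27871*132410999/7585)) = 16637/(-3690426953129/7585) = 16637*(-7585/3690426953129) = -126191645/3690426953129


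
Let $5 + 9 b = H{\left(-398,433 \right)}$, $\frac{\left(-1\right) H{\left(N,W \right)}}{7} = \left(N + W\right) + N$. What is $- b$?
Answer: $- \frac{2536}{9} \approx -281.78$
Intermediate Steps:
$H{\left(N,W \right)} = - 14 N - 7 W$ ($H{\left(N,W \right)} = - 7 \left(\left(N + W\right) + N\right) = - 7 \left(W + 2 N\right) = - 14 N - 7 W$)
$b = \frac{2536}{9}$ ($b = - \frac{5}{9} + \frac{\left(-14\right) \left(-398\right) - 3031}{9} = - \frac{5}{9} + \frac{5572 - 3031}{9} = - \frac{5}{9} + \frac{1}{9} \cdot 2541 = - \frac{5}{9} + \frac{847}{3} = \frac{2536}{9} \approx 281.78$)
$- b = \left(-1\right) \frac{2536}{9} = - \frac{2536}{9}$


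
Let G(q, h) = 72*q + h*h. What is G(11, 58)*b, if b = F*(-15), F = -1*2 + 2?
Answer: 0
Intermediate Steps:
F = 0 (F = -2 + 2 = 0)
G(q, h) = h**2 + 72*q (G(q, h) = 72*q + h**2 = h**2 + 72*q)
b = 0 (b = 0*(-15) = 0)
G(11, 58)*b = (58**2 + 72*11)*0 = (3364 + 792)*0 = 4156*0 = 0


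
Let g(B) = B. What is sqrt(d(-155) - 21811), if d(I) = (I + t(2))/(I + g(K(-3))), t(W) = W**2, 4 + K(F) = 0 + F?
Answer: I*sqrt(7066462)/18 ≈ 147.68*I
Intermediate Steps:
K(F) = -4 + F (K(F) = -4 + (0 + F) = -4 + F)
d(I) = (4 + I)/(-7 + I) (d(I) = (I + 2**2)/(I + (-4 - 3)) = (I + 4)/(I - 7) = (4 + I)/(-7 + I))
sqrt(d(-155) - 21811) = sqrt((4 - 155)/(-7 - 155) - 21811) = sqrt(-151/(-162) - 21811) = sqrt(-1/162*(-151) - 21811) = sqrt(151/162 - 21811) = sqrt(-3533231/162) = I*sqrt(7066462)/18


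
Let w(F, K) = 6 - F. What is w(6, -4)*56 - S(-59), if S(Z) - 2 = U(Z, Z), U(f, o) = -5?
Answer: 3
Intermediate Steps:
S(Z) = -3 (S(Z) = 2 - 5 = -3)
w(6, -4)*56 - S(-59) = (6 - 1*6)*56 - 1*(-3) = (6 - 6)*56 + 3 = 0*56 + 3 = 0 + 3 = 3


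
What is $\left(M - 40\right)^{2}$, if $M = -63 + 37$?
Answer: $4356$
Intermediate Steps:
$M = -26$
$\left(M - 40\right)^{2} = \left(-26 - 40\right)^{2} = \left(-66\right)^{2} = 4356$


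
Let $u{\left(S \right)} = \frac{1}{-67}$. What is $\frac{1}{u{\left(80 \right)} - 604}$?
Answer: $- \frac{67}{40469} \approx -0.0016556$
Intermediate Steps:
$u{\left(S \right)} = - \frac{1}{67}$
$\frac{1}{u{\left(80 \right)} - 604} = \frac{1}{- \frac{1}{67} - 604} = \frac{1}{- \frac{40469}{67}} = - \frac{67}{40469}$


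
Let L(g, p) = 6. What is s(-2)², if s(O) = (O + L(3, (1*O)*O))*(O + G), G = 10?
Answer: 1024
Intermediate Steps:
s(O) = (6 + O)*(10 + O) (s(O) = (O + 6)*(O + 10) = (6 + O)*(10 + O))
s(-2)² = (60 + (-2)² + 16*(-2))² = (60 + 4 - 32)² = 32² = 1024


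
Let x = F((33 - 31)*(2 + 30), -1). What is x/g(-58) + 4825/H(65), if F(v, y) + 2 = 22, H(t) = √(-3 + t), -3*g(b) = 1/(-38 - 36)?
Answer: 4440 + 4825*√62/62 ≈ 5052.8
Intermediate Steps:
g(b) = 1/222 (g(b) = -1/(3*(-38 - 36)) = -⅓/(-74) = -⅓*(-1/74) = 1/222)
F(v, y) = 20 (F(v, y) = -2 + 22 = 20)
x = 20
x/g(-58) + 4825/H(65) = 20/(1/222) + 4825/(√(-3 + 65)) = 20*222 + 4825/(√62) = 4440 + 4825*(√62/62) = 4440 + 4825*√62/62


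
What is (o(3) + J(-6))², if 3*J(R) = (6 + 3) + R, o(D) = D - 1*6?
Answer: 4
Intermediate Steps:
o(D) = -6 + D (o(D) = D - 6 = -6 + D)
J(R) = 3 + R/3 (J(R) = ((6 + 3) + R)/3 = (9 + R)/3 = 3 + R/3)
(o(3) + J(-6))² = ((-6 + 3) + (3 + (⅓)*(-6)))² = (-3 + (3 - 2))² = (-3 + 1)² = (-2)² = 4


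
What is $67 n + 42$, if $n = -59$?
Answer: $-3911$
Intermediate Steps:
$67 n + 42 = 67 \left(-59\right) + 42 = -3953 + 42 = -3911$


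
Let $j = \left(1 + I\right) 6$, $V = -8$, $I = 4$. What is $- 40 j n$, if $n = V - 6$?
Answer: $16800$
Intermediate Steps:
$j = 30$ ($j = \left(1 + 4\right) 6 = 5 \cdot 6 = 30$)
$n = -14$ ($n = -8 - 6 = -14$)
$- 40 j n = \left(-40\right) 30 \left(-14\right) = \left(-1200\right) \left(-14\right) = 16800$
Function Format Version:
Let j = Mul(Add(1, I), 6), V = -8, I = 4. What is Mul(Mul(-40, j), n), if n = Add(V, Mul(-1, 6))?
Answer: 16800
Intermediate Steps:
j = 30 (j = Mul(Add(1, 4), 6) = Mul(5, 6) = 30)
n = -14 (n = Add(-8, Mul(-1, 6)) = Add(-8, -6) = -14)
Mul(Mul(-40, j), n) = Mul(Mul(-40, 30), -14) = Mul(-1200, -14) = 16800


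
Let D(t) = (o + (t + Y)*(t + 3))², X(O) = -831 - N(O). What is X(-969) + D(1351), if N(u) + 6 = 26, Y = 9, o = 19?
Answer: 3390971247830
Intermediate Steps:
N(u) = 20 (N(u) = -6 + 26 = 20)
X(O) = -851 (X(O) = -831 - 1*20 = -831 - 20 = -851)
D(t) = (19 + (3 + t)*(9 + t))² (D(t) = (19 + (t + 9)*(t + 3))² = (19 + (9 + t)*(3 + t))² = (19 + (3 + t)*(9 + t))²)
X(-969) + D(1351) = -851 + (46 + 1351² + 12*1351)² = -851 + (46 + 1825201 + 16212)² = -851 + 1841459² = -851 + 3390971248681 = 3390971247830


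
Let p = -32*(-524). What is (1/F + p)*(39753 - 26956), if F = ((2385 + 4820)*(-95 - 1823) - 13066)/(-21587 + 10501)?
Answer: 1484063481122059/6916128 ≈ 2.1458e+8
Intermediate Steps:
p = 16768
F = 6916128/5543 (F = (7205*(-1918) - 13066)/(-11086) = (-13819190 - 13066)*(-1/11086) = -13832256*(-1/11086) = 6916128/5543 ≈ 1247.7)
(1/F + p)*(39753 - 26956) = (1/(6916128/5543) + 16768)*(39753 - 26956) = (5543/6916128 + 16768)*12797 = (115969639847/6916128)*12797 = 1484063481122059/6916128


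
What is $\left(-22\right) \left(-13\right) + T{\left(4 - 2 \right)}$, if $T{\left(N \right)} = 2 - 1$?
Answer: $287$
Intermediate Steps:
$T{\left(N \right)} = 1$
$\left(-22\right) \left(-13\right) + T{\left(4 - 2 \right)} = \left(-22\right) \left(-13\right) + 1 = 286 + 1 = 287$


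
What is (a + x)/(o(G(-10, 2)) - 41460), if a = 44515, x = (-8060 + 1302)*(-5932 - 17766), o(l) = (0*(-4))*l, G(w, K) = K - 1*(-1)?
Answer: -53398533/13820 ≈ -3863.9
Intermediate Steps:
G(w, K) = 1 + K (G(w, K) = K + 1 = 1 + K)
o(l) = 0 (o(l) = 0*l = 0)
x = 160151084 (x = -6758*(-23698) = 160151084)
(a + x)/(o(G(-10, 2)) - 41460) = (44515 + 160151084)/(0 - 41460) = 160195599/(-41460) = 160195599*(-1/41460) = -53398533/13820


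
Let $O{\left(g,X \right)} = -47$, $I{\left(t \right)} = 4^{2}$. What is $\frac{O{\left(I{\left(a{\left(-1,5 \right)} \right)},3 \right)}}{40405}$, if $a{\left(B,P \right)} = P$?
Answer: $- \frac{47}{40405} \approx -0.0011632$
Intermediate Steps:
$I{\left(t \right)} = 16$
$\frac{O{\left(I{\left(a{\left(-1,5 \right)} \right)},3 \right)}}{40405} = - \frac{47}{40405}$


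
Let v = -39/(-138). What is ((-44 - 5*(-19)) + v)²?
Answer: 5564881/2116 ≈ 2629.9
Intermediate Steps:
v = 13/46 (v = -39*(-1/138) = 13/46 ≈ 0.28261)
((-44 - 5*(-19)) + v)² = ((-44 - 5*(-19)) + 13/46)² = ((-44 - 1*(-95)) + 13/46)² = ((-44 + 95) + 13/46)² = (51 + 13/46)² = (2359/46)² = 5564881/2116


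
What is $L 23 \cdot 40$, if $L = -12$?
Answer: $-11040$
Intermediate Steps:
$L 23 \cdot 40 = \left(-12\right) 23 \cdot 40 = \left(-276\right) 40 = -11040$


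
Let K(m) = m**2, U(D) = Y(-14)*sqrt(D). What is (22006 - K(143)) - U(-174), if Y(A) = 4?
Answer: 1557 - 4*I*sqrt(174) ≈ 1557.0 - 52.764*I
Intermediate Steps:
U(D) = 4*sqrt(D)
(22006 - K(143)) - U(-174) = (22006 - 1*143**2) - 4*sqrt(-174) = (22006 - 1*20449) - 4*I*sqrt(174) = (22006 - 20449) - 4*I*sqrt(174) = 1557 - 4*I*sqrt(174)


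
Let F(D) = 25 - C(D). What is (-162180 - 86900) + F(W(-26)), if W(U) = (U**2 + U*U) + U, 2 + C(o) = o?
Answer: -250379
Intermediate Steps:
C(o) = -2 + o
W(U) = U + 2*U**2 (W(U) = (U**2 + U**2) + U = 2*U**2 + U = U + 2*U**2)
F(D) = 27 - D (F(D) = 25 - (-2 + D) = 25 + (2 - D) = 27 - D)
(-162180 - 86900) + F(W(-26)) = (-162180 - 86900) + (27 - (-26)*(1 + 2*(-26))) = -249080 + (27 - (-26)*(1 - 52)) = -249080 + (27 - (-26)*(-51)) = -249080 + (27 - 1*1326) = -249080 + (27 - 1326) = -249080 - 1299 = -250379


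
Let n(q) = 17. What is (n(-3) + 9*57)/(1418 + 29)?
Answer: 530/1447 ≈ 0.36627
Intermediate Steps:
(n(-3) + 9*57)/(1418 + 29) = (17 + 9*57)/(1418 + 29) = (17 + 513)/1447 = 530*(1/1447) = 530/1447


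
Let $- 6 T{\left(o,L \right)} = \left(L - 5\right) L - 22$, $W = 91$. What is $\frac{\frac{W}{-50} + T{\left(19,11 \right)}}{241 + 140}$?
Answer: $- \frac{1373}{57150} \approx -0.024024$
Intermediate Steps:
$T{\left(o,L \right)} = \frac{11}{3} - \frac{L \left(-5 + L\right)}{6}$ ($T{\left(o,L \right)} = - \frac{\left(L - 5\right) L - 22}{6} = - \frac{\left(-5 + L\right) L - 22}{6} = - \frac{L \left(-5 + L\right) - 22}{6} = - \frac{-22 + L \left(-5 + L\right)}{6} = \frac{11}{3} - \frac{L \left(-5 + L\right)}{6}$)
$\frac{\frac{W}{-50} + T{\left(19,11 \right)}}{241 + 140} = \frac{\frac{91}{-50} + \left(\frac{11}{3} - \frac{11^{2}}{6} + \frac{5}{6} \cdot 11\right)}{241 + 140} = \frac{91 \left(- \frac{1}{50}\right) + \left(\frac{11}{3} - \frac{121}{6} + \frac{55}{6}\right)}{381} = \left(- \frac{91}{50} + \left(\frac{11}{3} - \frac{121}{6} + \frac{55}{6}\right)\right) \frac{1}{381} = \left(- \frac{91}{50} - \frac{22}{3}\right) \frac{1}{381} = \left(- \frac{1373}{150}\right) \frac{1}{381} = - \frac{1373}{57150}$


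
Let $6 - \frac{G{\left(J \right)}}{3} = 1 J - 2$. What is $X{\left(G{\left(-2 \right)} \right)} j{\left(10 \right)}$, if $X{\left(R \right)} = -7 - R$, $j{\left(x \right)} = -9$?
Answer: $333$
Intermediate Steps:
$G{\left(J \right)} = 24 - 3 J$ ($G{\left(J \right)} = 18 - 3 \left(1 J - 2\right) = 18 - 3 \left(J - 2\right) = 18 - 3 \left(-2 + J\right) = 18 - \left(-6 + 3 J\right) = 24 - 3 J$)
$X{\left(G{\left(-2 \right)} \right)} j{\left(10 \right)} = \left(-7 - \left(24 - -6\right)\right) \left(-9\right) = \left(-7 - \left(24 + 6\right)\right) \left(-9\right) = \left(-7 - 30\right) \left(-9\right) = \left(-37\right) \left(-9\right) = 333$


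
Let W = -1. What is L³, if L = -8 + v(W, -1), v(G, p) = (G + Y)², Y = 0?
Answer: -343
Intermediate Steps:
v(G, p) = G² (v(G, p) = (G + 0)² = G²)
L = -7 (L = -8 + (-1)² = -8 + 1 = -7)
L³ = (-7)³ = -343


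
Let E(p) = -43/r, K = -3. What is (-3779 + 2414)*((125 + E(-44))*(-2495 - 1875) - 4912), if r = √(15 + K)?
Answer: 752336130 - 42749525*√3 ≈ 6.7829e+8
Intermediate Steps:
r = 2*√3 (r = √(15 - 3) = √12 = 2*√3 ≈ 3.4641)
E(p) = -43*√3/6
(-3779 + 2414)*((125 + E(-44))*(-2495 - 1875) - 4912) = (-3779 + 2414)*((125 - 43*√3/6)*(-2495 - 1875) - 4912) = -1365*((125 - 43*√3/6)*(-4370) - 4912) = -1365*((-546250 + 93955*√3/3) - 4912) = -1365*(-551162 + 93955*√3/3) = 752336130 - 42749525*√3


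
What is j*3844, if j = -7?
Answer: -26908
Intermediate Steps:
j*3844 = -7*3844 = -26908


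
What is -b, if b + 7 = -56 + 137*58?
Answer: -7883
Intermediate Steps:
b = 7883 (b = -7 + (-56 + 137*58) = -7 + (-56 + 7946) = -7 + 7890 = 7883)
-b = -1*7883 = -7883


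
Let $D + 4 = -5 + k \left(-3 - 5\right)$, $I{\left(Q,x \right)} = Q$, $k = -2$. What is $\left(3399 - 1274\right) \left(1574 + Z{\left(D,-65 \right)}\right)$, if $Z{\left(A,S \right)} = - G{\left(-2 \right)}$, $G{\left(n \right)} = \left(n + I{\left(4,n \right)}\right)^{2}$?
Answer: $3336250$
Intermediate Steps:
$G{\left(n \right)} = \left(4 + n\right)^{2}$ ($G{\left(n \right)} = \left(n + 4\right)^{2} = \left(4 + n\right)^{2}$)
$D = 7$ ($D = -4 - \left(5 + 2 \left(-3 - 5\right)\right) = -4 - -11 = -4 + \left(-5 + 16\right) = -4 + 11 = 7$)
$Z{\left(A,S \right)} = -4$ ($Z{\left(A,S \right)} = - \left(4 - 2\right)^{2} = - 2^{2} = \left(-1\right) 4 = -4$)
$\left(3399 - 1274\right) \left(1574 + Z{\left(D,-65 \right)}\right) = \left(3399 - 1274\right) \left(1574 - 4\right) = 2125 \cdot 1570 = 3336250$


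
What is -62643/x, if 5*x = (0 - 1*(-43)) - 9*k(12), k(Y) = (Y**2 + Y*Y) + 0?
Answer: 313215/2549 ≈ 122.88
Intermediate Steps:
k(Y) = 2*Y**2 (k(Y) = (Y**2 + Y**2) + 0 = 2*Y**2 + 0 = 2*Y**2)
x = -2549/5 (x = ((0 - 1*(-43)) - 18*12**2)/5 = ((0 + 43) - 18*144)/5 = (43 - 9*288)/5 = (43 - 2592)/5 = (1/5)*(-2549) = -2549/5 ≈ -509.80)
-62643/x = -62643/(-2549/5) = -62643*(-5/2549) = 313215/2549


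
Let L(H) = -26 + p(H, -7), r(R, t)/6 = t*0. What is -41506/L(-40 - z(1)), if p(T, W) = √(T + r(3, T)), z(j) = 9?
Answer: 1079156/725 + 290542*I/725 ≈ 1488.5 + 400.75*I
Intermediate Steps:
r(R, t) = 0 (r(R, t) = 6*(t*0) = 6*0 = 0)
p(T, W) = √T (p(T, W) = √(T + 0) = √T)
L(H) = -26 + √H
-41506/L(-40 - z(1)) = -41506/(-26 + √(-40 - 1*9)) = -41506/(-26 + √(-40 - 9)) = -41506/(-26 + √(-49)) = -41506*(-26 - 7*I)/725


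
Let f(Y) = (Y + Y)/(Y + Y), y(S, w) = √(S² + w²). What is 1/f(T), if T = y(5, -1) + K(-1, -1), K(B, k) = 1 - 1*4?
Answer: 1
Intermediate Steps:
K(B, k) = -3 (K(B, k) = 1 - 4 = -3)
T = -3 + √26 (T = √(5² + (-1)²) - 3 = √(25 + 1) - 3 = √26 - 3 = -3 + √26 ≈ 2.0990)
f(Y) = 1 (f(Y) = (2*Y)/((2*Y)) = (2*Y)*(1/(2*Y)) = 1)
1/f(T) = 1/1 = 1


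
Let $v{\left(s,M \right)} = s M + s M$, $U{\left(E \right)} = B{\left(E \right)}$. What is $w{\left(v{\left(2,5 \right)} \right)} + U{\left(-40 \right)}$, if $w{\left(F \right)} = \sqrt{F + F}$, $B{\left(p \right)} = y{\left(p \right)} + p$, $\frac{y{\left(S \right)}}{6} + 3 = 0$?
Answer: $-58 + 2 \sqrt{10} \approx -51.675$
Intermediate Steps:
$y{\left(S \right)} = -18$ ($y{\left(S \right)} = -18 + 6 \cdot 0 = -18 + 0 = -18$)
$B{\left(p \right)} = -18 + p$
$U{\left(E \right)} = -18 + E$
$v{\left(s,M \right)} = 2 M s$ ($v{\left(s,M \right)} = M s + M s = 2 M s$)
$w{\left(F \right)} = \sqrt{2} \sqrt{F}$ ($w{\left(F \right)} = \sqrt{2 F} = \sqrt{2} \sqrt{F}$)
$w{\left(v{\left(2,5 \right)} \right)} + U{\left(-40 \right)} = \sqrt{2} \sqrt{2 \cdot 5 \cdot 2} - 58 = \sqrt{2} \sqrt{20} - 58 = \sqrt{2} \cdot 2 \sqrt{5} - 58 = 2 \sqrt{10} - 58 = -58 + 2 \sqrt{10}$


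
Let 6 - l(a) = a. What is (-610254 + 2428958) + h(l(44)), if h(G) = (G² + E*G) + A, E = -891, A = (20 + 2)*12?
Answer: 1854270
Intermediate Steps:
l(a) = 6 - a
A = 264 (A = 22*12 = 264)
h(G) = 264 + G² - 891*G (h(G) = (G² - 891*G) + 264 = 264 + G² - 891*G)
(-610254 + 2428958) + h(l(44)) = (-610254 + 2428958) + (264 + (6 - 1*44)² - 891*(6 - 1*44)) = 1818704 + (264 + (6 - 44)² - 891*(6 - 44)) = 1818704 + (264 + (-38)² - 891*(-38)) = 1818704 + (264 + 1444 + 33858) = 1818704 + 35566 = 1854270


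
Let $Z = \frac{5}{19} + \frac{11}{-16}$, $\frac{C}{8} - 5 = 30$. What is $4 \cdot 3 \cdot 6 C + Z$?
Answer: $\frac{6128511}{304} \approx 20160.0$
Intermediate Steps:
$C = 280$ ($C = 40 + 8 \cdot 30 = 40 + 240 = 280$)
$Z = - \frac{129}{304}$ ($Z = 5 \cdot \frac{1}{19} + 11 \left(- \frac{1}{16}\right) = \frac{5}{19} - \frac{11}{16} = - \frac{129}{304} \approx -0.42434$)
$4 \cdot 3 \cdot 6 C + Z = 4 \cdot 3 \cdot 6 \cdot 280 - \frac{129}{304} = 12 \cdot 6 \cdot 280 - \frac{129}{304} = 72 \cdot 280 - \frac{129}{304} = 20160 - \frac{129}{304} = \frac{6128511}{304}$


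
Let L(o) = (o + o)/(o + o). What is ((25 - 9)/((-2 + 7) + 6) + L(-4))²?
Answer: 729/121 ≈ 6.0248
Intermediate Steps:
L(o) = 1 (L(o) = (2*o)/((2*o)) = (2*o)*(1/(2*o)) = 1)
((25 - 9)/((-2 + 7) + 6) + L(-4))² = ((25 - 9)/((-2 + 7) + 6) + 1)² = (16/(5 + 6) + 1)² = (16/11 + 1)² = (27/11)² = 729/121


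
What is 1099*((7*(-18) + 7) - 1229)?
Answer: -1481452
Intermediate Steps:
1099*((7*(-18) + 7) - 1229) = 1099*((-126 + 7) - 1229) = 1099*(-119 - 1229) = 1099*(-1348) = -1481452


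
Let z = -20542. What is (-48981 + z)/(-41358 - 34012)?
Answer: 69523/75370 ≈ 0.92242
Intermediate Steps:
(-48981 + z)/(-41358 - 34012) = (-48981 - 20542)/(-41358 - 34012) = -69523/(-75370) = -69523*(-1/75370) = 69523/75370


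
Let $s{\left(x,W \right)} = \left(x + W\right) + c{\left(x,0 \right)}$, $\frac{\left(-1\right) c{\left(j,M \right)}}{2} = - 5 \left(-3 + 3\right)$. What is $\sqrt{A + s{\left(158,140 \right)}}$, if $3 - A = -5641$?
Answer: $\sqrt{5942} \approx 77.084$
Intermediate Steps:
$A = 5644$ ($A = 3 - -5641 = 3 + 5641 = 5644$)
$c{\left(j,M \right)} = 0$ ($c{\left(j,M \right)} = - 2 \left(- 5 \left(-3 + 3\right)\right) = - 2 \left(\left(-5\right) 0\right) = \left(-2\right) 0 = 0$)
$s{\left(x,W \right)} = W + x$ ($s{\left(x,W \right)} = \left(x + W\right) + 0 = \left(W + x\right) + 0 = W + x$)
$\sqrt{A + s{\left(158,140 \right)}} = \sqrt{5644 + \left(140 + 158\right)} = \sqrt{5644 + 298} = \sqrt{5942}$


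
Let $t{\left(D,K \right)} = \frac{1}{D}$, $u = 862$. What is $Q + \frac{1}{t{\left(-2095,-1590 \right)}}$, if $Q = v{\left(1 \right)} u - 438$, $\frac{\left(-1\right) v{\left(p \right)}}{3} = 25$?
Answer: $-67183$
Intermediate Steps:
$v{\left(p \right)} = -75$ ($v{\left(p \right)} = \left(-3\right) 25 = -75$)
$Q = -65088$ ($Q = \left(-75\right) 862 - 438 = -64650 - 438 = -65088$)
$Q + \frac{1}{t{\left(-2095,-1590 \right)}} = -65088 + \frac{1}{\frac{1}{-2095}} = -65088 + \frac{1}{- \frac{1}{2095}} = -65088 - 2095 = -67183$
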